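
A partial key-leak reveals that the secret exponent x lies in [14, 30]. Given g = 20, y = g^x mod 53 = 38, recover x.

22

Compute 20^14 mod 53 = 17, then multiply by 20 repeatedly:
  20^14=17  20^15=22  20^16=16  20^17=2  20^18=40
  20^19=5  20^20=47  20^21=39  20^22=38
Found 38 at exponent 22.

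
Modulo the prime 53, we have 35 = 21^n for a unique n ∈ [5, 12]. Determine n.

7

Compute 21^5 mod 53 = 27, then multiply by 21 repeatedly:
  21^5=27  21^6=37  21^7=35
Found 35 at exponent 7.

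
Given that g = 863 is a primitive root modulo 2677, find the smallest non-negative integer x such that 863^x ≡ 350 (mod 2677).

Baby-step giant-step with m = ceil(sqrt(2676)) = 52.
Baby table (863^j mod 2677 for j=0..51):
  0:1  1:863  2:563  3:1332  4:1083  5:356  6:2050  7:2330
  8:363  9:60  10:917  11:1656  12:2287  13:732  14:2621  15:2535
  16:596  17:364  18:923  19:1480  20:311  21:693  22:1088  23:1994
  24:2188  25:959  26:424  27:1840  28:459  29:2598  30:1425  31:1032
  32:1852  33:107  34:1323  35:1347  36:643  37:770  38:614  39:2513
  40:349  41:1363  42:1066  43:1747  44:510  45:1102  46:691  47:2039
  48:868  49:2201  50:1470  51:2389
Giant step factor: 863^(-52) ≡ 1958 (mod 2677).
Scan 350·1958^i mod 2677 for i = 0, 1, …:
  i=0: 350   i=1: 2665   i=2: 597   i=3: 1754
  i=4: 2418   i=5: 1508   i=6: 2610   i=7: 2664
  i=8: 1316   i=9: 1454     …   i=28: 1875
  i=29: 1083
Match at i=29, j=4: x = 29·52 + 4 = 1512.

1512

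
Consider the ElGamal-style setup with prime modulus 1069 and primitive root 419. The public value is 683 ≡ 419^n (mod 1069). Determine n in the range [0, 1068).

958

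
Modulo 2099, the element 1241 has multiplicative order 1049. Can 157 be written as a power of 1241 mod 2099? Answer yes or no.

157 ∈ ⟨1241⟩ iff 157^1049 ≡ 1 (mod 2099), since |⟨1241⟩| = 1049.
157^1049 mod 2099 = 1.
Since 1 = 1, 157 lies in the subgroup.

yes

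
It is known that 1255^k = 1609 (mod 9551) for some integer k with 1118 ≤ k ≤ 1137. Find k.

Compute 1255^1118 mod 9551 = 8447, then multiply by 1255 repeatedly:
  1255^1118=8447  1255^1119=8926  1255^1120=8358  1255^1121=2292  1255^1122=1609
Found 1609 at exponent 1122.

1122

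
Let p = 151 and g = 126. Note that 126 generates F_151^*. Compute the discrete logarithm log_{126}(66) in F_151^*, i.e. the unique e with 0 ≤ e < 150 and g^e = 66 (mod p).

Baby-step giant-step with m = ceil(sqrt(150)) = 13.
Baby table (126^j mod 151 for j=0..12):
  0:1  1:126  2:21  3:79  4:139  5:149  6:50  7:109
  8:144  9:24  10:4  11:51  12:84
Giant step factor: 126^(-13) ≡ 54 (mod 151).
Scan 66·54^i mod 151 for i = 0, 1, …:
  i=0: 66   i=1: 91   i=2: 82   i=3: 49
  i=4: 79
Match at i=4, j=3: e = 4·13 + 3 = 55.

55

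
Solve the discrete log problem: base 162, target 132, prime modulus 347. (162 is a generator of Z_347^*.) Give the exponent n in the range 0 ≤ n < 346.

270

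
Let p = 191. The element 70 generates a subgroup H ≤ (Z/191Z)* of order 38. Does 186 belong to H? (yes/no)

186 ∈ ⟨70⟩ iff 186^38 ≡ 1 (mod 191), since |⟨70⟩| = 38.
186^38 mod 191 = 1.
Since 1 = 1, 186 lies in the subgroup.

yes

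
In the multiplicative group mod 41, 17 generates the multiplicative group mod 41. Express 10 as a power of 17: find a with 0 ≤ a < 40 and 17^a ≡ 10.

Successive powers of 17 modulo 41:
  17^0=1  17^1=17  17^2=2  17^3=34  17^4=4  17^5=27
  17^6=8  17^7=13  17^8=16  17^9=26  17^10=32  17^11=11
  17^12=23  17^13=22  17^14=5  17^15=3  17^16=10
So 17^16 ≡ 10 (mod 41), giving a = 16.

16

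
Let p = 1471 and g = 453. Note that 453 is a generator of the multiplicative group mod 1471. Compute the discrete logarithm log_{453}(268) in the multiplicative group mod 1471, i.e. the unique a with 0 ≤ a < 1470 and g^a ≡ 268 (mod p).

1065

Baby-step giant-step with m = ceil(sqrt(1470)) = 39.
Baby table (453^j mod 1471 for j=0..38):
  0:1  1:453  2:740  3:1303  4:388  5:715  6:275  7:1011
  8:502  9:872  10:788  11:982  12:604  13:6  14:1247  15:27
  16:463  17:857  18:1348  19:179  20:182  21:70  22:819  23:315
  24:8  25:682  26:36  27:127  28:162  29:1307  30:729  31:733
  32:1074  33:1092  34:420  35:501  36:419  37:48  38:1150
Giant step factor: 453^(-39) ≡ 933 (mod 1471).
Scan 268·933^i mod 1471 for i = 0, 1, …:
  i=0: 268   i=1: 1445   i=2: 749   i=3: 92
  i=4: 518   i=5: 806   i=6: 317   i=7: 90
  i=8: 123   i=9: 21     …   i=26: 1016
  i=27: 604
Match at i=27, j=12: a = 27·39 + 12 = 1065.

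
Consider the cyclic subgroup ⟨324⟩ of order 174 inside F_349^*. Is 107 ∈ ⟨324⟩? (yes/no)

no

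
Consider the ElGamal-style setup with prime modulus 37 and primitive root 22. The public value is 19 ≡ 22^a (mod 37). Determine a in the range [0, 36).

29

Successive powers of 22 modulo 37:
  22^0=1  22^1=22  22^2=3  22^3=29  22^4=9  22^5=13
  22^6=27  22^7=2  22^8=7  22^9=6  22^10=21  22^11=18
  22^12=26  22^13=17  22^14=4  22^15=14  22^16=12  22^17=5
  22^18=36  22^19=15  22^20=34  22^21=8  22^22=28  22^23=24
  22^24=10  22^25=35  22^26=30  22^27=31  22^28=16  22^29=19
So 22^29 ≡ 19 (mod 37), giving a = 29.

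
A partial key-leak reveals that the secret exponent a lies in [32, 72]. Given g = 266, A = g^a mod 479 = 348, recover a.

57

Compute 266^32 mod 479 = 366, then multiply by 266 repeatedly:
  266^32=366  266^33=119  266^34=40  266^35=102  266^36=308
  266^37=19  266^38=264  266^39=290  266^40=21  266^41=317
  266^42=18  266^43=477  266^44=426  266^45=272  266^46=23
  266^47=370  266^48=225  266^49=454  266^50=56  266^51=47
  266^52=48  266^53=314  266^54=178  266^55=406  266^56=221
  266^57=348
Found 348 at exponent 57.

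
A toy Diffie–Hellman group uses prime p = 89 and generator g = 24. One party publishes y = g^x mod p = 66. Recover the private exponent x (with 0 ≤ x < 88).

Successive powers of 24 modulo 89:
  24^0=1  24^1=24  24^2=42  24^3=29  24^4=73  24^5=61
  24^6=40  24^7=70  24^8=78  24^9=3  24^10=72  24^11=37
  24^12=87  24^13=41  24^14=5  24^15=31  24^16=32  24^17=56
  24^18=9  24^19=38  24^20=22  24^21=83  24^22=34  24^23=15
  24^24=4  24^25=7  24^26=79  24^27=27  24^28=25  24^29=66
So 24^29 ≡ 66 (mod 89), giving x = 29.

29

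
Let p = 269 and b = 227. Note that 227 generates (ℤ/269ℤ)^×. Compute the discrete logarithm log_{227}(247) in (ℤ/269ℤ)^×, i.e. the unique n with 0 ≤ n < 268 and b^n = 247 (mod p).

195

Baby-step giant-step with m = ceil(sqrt(268)) = 17.
Baby table (227^j mod 269 for j=0..16):
  0:1  1:227  2:150  3:156  4:173  5:266  6:126  7:88
  8:70  9:19  10:9  11:160  12:5  13:59  14:212  15:242
  16:58
Giant step factor: 227^(-17) ≡ 251 (mod 269).
Scan 247·251^i mod 269 for i = 0, 1, …:
  i=0: 247   i=1: 127   i=2: 135   i=3: 260
  i=4: 162   i=5: 43   i=6: 33   i=7: 213
  i=8: 201   i=9: 148   i=10: 26   i=11: 70
Match at i=11, j=8: n = 11·17 + 8 = 195.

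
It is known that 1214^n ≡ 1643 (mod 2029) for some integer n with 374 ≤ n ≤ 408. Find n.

374

Compute 1214^374 mod 2029 = 1643, then multiply by 1214 repeatedly:
  1214^374=1643
Found 1643 at exponent 374.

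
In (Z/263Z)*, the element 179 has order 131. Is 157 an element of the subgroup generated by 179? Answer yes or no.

yes

157 ∈ ⟨179⟩ iff 157^131 ≡ 1 (mod 263), since |⟨179⟩| = 131.
157^131 mod 263 = 1.
Since 1 = 1, 157 lies in the subgroup.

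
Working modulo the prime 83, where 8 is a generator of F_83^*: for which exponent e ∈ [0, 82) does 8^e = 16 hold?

56

Baby-step giant-step with m = ceil(sqrt(82)) = 10.
Baby table (8^j mod 83 for j=0..9):
  0:1  1:8  2:64  3:14  4:29  5:66  6:30  7:74
  8:11  9:5
Giant step factor: 8^(-10) ≡ 27 (mod 83).
Scan 16·27^i mod 83 for i = 0, 1, …:
  i=0: 16   i=1: 17   i=2: 44   i=3: 26
  i=4: 38   i=5: 30
Match at i=5, j=6: e = 5·10 + 6 = 56.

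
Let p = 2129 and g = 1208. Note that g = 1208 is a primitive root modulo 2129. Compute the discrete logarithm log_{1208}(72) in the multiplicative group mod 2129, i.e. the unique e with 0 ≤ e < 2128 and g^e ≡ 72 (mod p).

1282

Baby-step giant-step with m = ceil(sqrt(2128)) = 47.
Baby table (1208^j mod 2129 for j=0..46):
  0:1  1:1208  2:899  3:202  4:1310  5:633  6:353  7:624
  8:126  9:1049  10:437  11:2033  12:1127  13:985  14:1898  15:1980
  16:973  17:176  18:1837  19:678  20:1488  21:628  22:700  23:387
  24:1245  25:886  26:1530  27:268  28:136  29:355  30:911  31:1924
  32:1453  33:928  34:1170  35:1833  36:104  37:21  38:1949  39:1847
  40:2113  41:1962  42:519  43:1026  44:330  45:517  46:739
Giant step factor: 1208^(-47) ≡ 802 (mod 2129).
Scan 72·802^i mod 2129 for i = 0, 1, …:
  i=0: 72   i=1: 261   i=2: 680   i=3: 336
  i=4: 1218   i=5: 1754   i=6: 1568   i=7: 1426
  i=8: 379   i=9: 1640     …   i=26: 1740
  i=27: 985
Match at i=27, j=13: e = 27·47 + 13 = 1282.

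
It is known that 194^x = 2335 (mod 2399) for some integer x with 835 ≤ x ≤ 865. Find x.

835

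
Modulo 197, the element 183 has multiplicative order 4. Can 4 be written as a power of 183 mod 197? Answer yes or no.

no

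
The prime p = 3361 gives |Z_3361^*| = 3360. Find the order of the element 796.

105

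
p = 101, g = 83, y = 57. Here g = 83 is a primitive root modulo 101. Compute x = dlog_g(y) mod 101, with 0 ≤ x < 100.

85

Baby-step giant-step with m = ceil(sqrt(100)) = 10.
Baby table (83^j mod 101 for j=0..9):
  0:1  1:83  2:21  3:26  4:37  5:41  6:70  7:53
  8:56  9:2
Giant step factor: 83^(-10) ≡ 14 (mod 101).
Scan 57·14^i mod 101 for i = 0, 1, …:
  i=0: 57   i=1: 91   i=2: 62   i=3: 60
  i=4: 32   i=5: 44   i=6: 10   i=7: 39
  i=8: 41
Match at i=8, j=5: x = 8·10 + 5 = 85.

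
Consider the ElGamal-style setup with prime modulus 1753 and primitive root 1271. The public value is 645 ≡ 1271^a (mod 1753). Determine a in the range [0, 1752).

Baby-step giant-step with m = ceil(sqrt(1752)) = 42.
Baby table (1271^j mod 1753 for j=0..41):
  0:1  1:1271  2:928  3:1472  4:461  5:429  6:76  7:181
  8:408  9:1433  10:1729  11:1050  12:517  13:1485  14:1207  15:222
  16:1682  17:915  18:726  19:668  20:576  21:1095  22:1616  23:1173
  24:833  25:1684  26:1704  27:829  28:106  29:1498  30:200  31:15
  32:1535  33:1649  34:1044  35:1656  36:1176  37:1140  38:962  39:861
  40:459  41:1393
Giant step factor: 1271^(-42) ≡ 844 (mod 1753).
Scan 645·844^i mod 1753 for i = 0, 1, …:
  i=0: 645   i=1: 950   i=2: 679   i=3: 1598
  i=4: 655   i=5: 625   i=6: 1600   i=7: 590
  i=8: 108   i=9: 1749     …   i=33: 1434
  i=34: 726
Match at i=34, j=18: a = 34·42 + 18 = 1446.

1446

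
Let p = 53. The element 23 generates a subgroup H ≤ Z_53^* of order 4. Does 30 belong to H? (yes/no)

30 ∈ ⟨23⟩ iff 30^4 ≡ 1 (mod 53), since |⟨23⟩| = 4.
30^4 mod 53 = 1.
Since 1 = 1, 30 lies in the subgroup.

yes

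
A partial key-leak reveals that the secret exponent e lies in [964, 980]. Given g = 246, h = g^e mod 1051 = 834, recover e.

975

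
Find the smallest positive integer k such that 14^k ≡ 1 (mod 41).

8

The order of 14 must divide p − 1 = 40 = 2^3 · 5.
Divisors: 1, 2, 4, 5, 8, 10, 20, 40.
Check each in increasing order: 14^1 ≡ 14;  14^2 ≡ 32;  14^4 ≡ 40;  14^5 ≡ 27;  14^8 ≡ 1.
Smallest exponent giving 1 is 8.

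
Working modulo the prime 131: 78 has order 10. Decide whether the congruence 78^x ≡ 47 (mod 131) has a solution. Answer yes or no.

47 ∈ ⟨78⟩ iff 47^10 ≡ 1 (mod 131), since |⟨78⟩| = 10.
47^10 mod 131 = 107.
Since 107 ≠ 1, 47 does not lie in the subgroup.

no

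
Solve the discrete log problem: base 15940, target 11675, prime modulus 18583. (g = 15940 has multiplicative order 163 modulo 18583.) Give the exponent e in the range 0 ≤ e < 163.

Baby-step giant-step with m = ceil(sqrt(163)) = 13.
Baby table (15940^j mod 18583 for j=0..12):
  0:1  1:15940  2:16824  3:3287  4:9303  5:16063  6:7646  7:9926
  8:4778  9:8186  10:13597  11:2651  12:17781
Giant step factor: 15940^(-13) ≡ 14833 (mod 18583).
Scan 11675·14833^i mod 18583 for i = 0, 1, …:
  i=0: 11675   i=1: 298   i=2: 16063
Match at i=2, j=5: e = 2·13 + 5 = 31.

31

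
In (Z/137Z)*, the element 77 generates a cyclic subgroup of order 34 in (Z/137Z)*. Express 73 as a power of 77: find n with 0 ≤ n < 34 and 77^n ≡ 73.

Successive powers of 77 modulo 137:
  77^0=1  77^1=77  77^2=38  77^3=49  77^4=74  77^5=81
  77^6=72  77^7=64  77^8=133  77^9=103  77^10=122  77^11=78
  77^12=115  77^13=87  77^14=123  77^15=18  77^16=16  77^17=136
  77^18=60  77^19=99  77^20=88  77^21=63  77^22=56  77^23=65
  77^24=73
So 77^24 ≡ 73 (mod 137), giving n = 24.

24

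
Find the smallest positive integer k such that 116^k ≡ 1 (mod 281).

The order of 116 must divide p − 1 = 280 = 2^3 · 5 · 7.
Divisors: 1, 2, 4, 5, 7, 8, 10, 14, 20, 28, 35, 40, 56, 70, 140, 280.
Check each in increasing order: 116^1 ≡ 116;  116^2 ≡ 249;  116^4 ≡ 181;  116^5 ≡ 202;  116^7 ≡ 280;  116^8 ≡ 165;  116^10 ≡ 59;  116^14 ≡ 1.
Smallest exponent giving 1 is 14.

14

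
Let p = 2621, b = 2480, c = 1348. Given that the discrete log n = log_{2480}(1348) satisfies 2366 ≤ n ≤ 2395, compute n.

2374

Compute 2480^2366 mod 2621 = 2003, then multiply by 2480 repeatedly:
  2480^2366=2003  2480^2367=645  2480^2368=790  2480^2369=1313  2480^2370=958
  2480^2371=1214  2480^2372=1812  2480^2373=1366  2480^2374=1348
Found 1348 at exponent 2374.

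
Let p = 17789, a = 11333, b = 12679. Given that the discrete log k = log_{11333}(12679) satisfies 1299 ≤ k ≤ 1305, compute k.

1305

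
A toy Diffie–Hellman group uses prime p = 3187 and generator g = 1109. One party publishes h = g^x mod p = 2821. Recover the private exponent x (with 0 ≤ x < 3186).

1229

Baby-step giant-step with m = ceil(sqrt(3186)) = 57.
Baby table (1109^j mod 3187 for j=0..56):
  0:1  1:1109  2:2886  3:826  4:1365  5:3147  6:258  7:2479
  8:2017  9:2766  10:1600  11:2428  12:2824  13:2182  14:905  15:2927
  16:1677  17:1772  18:1956  19:2044  20:839  21:3034  22:2421  23:1435
  24:1102  25:1497  26:2933  27:1957  28:3153  29:538  30:673  31:599
  32:1395  33:1360  34:789  35:1763  36:1536  37:1566  38:2966  39:310
  40:2781  41:2300  42:1100  43:2466  44:348  45:305  46:423  47:618
  48:157  49:2015  50:548  51:2202  52:776  53:94  54:2262  55:389
  56:1156
Giant step factor: 1109^(-57) ≡ 1294 (mod 3187).
Scan 2821·1294^i mod 3187 for i = 0, 1, …:
  i=0: 2821   i=1: 1259   i=2: 589   i=3: 473
  i=4: 158   i=5: 484   i=6: 1644   i=7: 1607
  i=8: 1534   i=9: 2682     …   i=20: 969
  i=21: 1395
Match at i=21, j=32: x = 21·57 + 32 = 1229.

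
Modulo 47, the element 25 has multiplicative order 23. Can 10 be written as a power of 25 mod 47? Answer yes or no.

no

⟨25⟩ has order 23; its elements mod 47 are {1, 2, 3, 4, 6, 7, 8, 9, 12, 14, 16, 17, 18, 21, 24, 25, 27, 28, 32, 34, 36, 37, 42}.
10 is not in this set.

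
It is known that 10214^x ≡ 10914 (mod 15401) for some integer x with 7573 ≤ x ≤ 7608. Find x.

7581

Compute 10214^7573 mod 15401 = 8280, then multiply by 10214 repeatedly:
  10214^7573=8280  10214^7574=5029  10214^7575=3871  10214^7576=4027  10214^7577=11108
  10214^7578=13346  10214^7579=1793  10214^7580=1913  10214^7581=10914
Found 10914 at exponent 7581.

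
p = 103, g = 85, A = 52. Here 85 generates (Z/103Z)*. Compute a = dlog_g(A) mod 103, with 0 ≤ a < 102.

8

Baby-step giant-step with m = ceil(sqrt(102)) = 11.
Baby table (85^j mod 103 for j=0..10):
  0:1  1:85  2:15  3:39  4:19  5:70  6:79  7:20
  8:52  9:94  10:59
Giant step factor: 85^(-11) ≡ 74 (mod 103).
Scan 52·74^i mod 103 for i = 0, 1, …:
  i=0: 52
Match at i=0, j=8: a = 0·11 + 8 = 8.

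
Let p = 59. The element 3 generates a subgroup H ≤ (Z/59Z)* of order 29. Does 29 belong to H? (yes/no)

yes

29 ∈ ⟨3⟩ iff 29^29 ≡ 1 (mod 59), since |⟨3⟩| = 29.
29^29 mod 59 = 1.
Since 1 = 1, 29 lies in the subgroup.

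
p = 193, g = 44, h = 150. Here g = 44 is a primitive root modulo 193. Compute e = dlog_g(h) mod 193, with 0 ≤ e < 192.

Baby-step giant-step with m = ceil(sqrt(192)) = 14.
Baby table (44^j mod 193 for j=0..13):
  0:1  1:44  2:6  3:71  4:36  5:40  6:23  7:47
  8:138  9:89  10:56  11:148  12:143  13:116
Giant step factor: 44^(-14) ≡ 101 (mod 193).
Scan 150·101^i mod 193 for i = 0, 1, …:
  i=0: 150   i=1: 96   i=2: 46   i=3: 14
  i=4: 63   i=5: 187   i=6: 166   i=7: 168
  i=8: 177   i=9: 121   i=10: 62   i=11: 86
  i=12: 1
Match at i=12, j=0: e = 12·14 + 0 = 168.

168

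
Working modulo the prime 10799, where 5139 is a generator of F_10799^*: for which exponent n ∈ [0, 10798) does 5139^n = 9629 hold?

Baby-step giant-step with m = ceil(sqrt(10798)) = 104.
Baby table (5139^j mod 10799 for j=0..103):
  0:1  1:5139  2:5766  3:9817  4:7434  5:7263  6:3213  7:10735
  8:5873  9:8941  10:8853  11:10179  12:10324  13:10348  14:4096  15:2093
  16:123  17:5755  18:7283  19:8802  20:7266  21:7831  22:6435  23:2927
  24:9645  25:9044  26:9019  27:10132  28:6369  29:9321  30:7054  31:9062
  32:4330  33:5930  34:10291  35:2746  36:8200  37:2102  38:3178  39:3654
  40:9244  41:115  42:7839  43:4351  44:5859  45:1789  46:3722  47:2329
  48:3439  49:5857  50:2310  51:2989  52:4293  53:10169  54:2130  55:6683
  56:3117  57:3346  58:3086  59:6022  60:7923  61:4067  62:4248  63:5693
  64:1836  65:7677  66:3356  67:481  68:9687  69:8902  70:2814  71:1285
  72:5426  73:1196  74:1613  75:6374  76:2619  77:3487  78:4152  79:9103
  80:9848  81:4758  82:2426  83:5168  84:3611  85:4247  86:554  87:6869
  88:8659  89:6721  90:4017  91:6474  92:8966  93:7740  94:3143  95:7372
  96:1816  97:2088  98:6825  99:9322  100:1394  101:4029  102:3348  103:2565
Giant step factor: 5139^(-104) ≡ 1920 (mod 10799).
Scan 9629·1920^i mod 10799 for i = 0, 1, …:
  i=0: 9629   i=1: 10591   i=2: 203   i=3: 996
  i=4: 897   i=5: 5199   i=6: 3804   i=7: 3556
  i=8: 2552   i=9: 7893     …   i=75: 5959
  i=76: 5139
Match at i=76, j=1: n = 76·104 + 1 = 7905.

7905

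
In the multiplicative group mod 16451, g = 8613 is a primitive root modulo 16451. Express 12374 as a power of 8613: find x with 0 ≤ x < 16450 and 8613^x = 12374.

1323

Baby-step giant-step with m = ceil(sqrt(16450)) = 129.
Baby table (8613^j mod 16451 for j=0..128):
  0:1  1:8613  2:6210  3:4529  4:2956  5:10331  6:13895  7:13061
  8:2455  9:5380  10:11924  11:14270  12:2089  13:11614  14:9302  15:1756
  16:5959  17:14198  18:7091  19:8671  20:12234  21:2787  22:2422  23:818
  24:4406  25:12872  26:3247  27:16162  28:11395  29:14920  30:7199  31:1168
  32:8423  33:14840  34:9101  35:14349  36:8025  37:8674  38:5171  39:4966
  40:16009  41:9686  42:2497  43:5204  44:9528  45:7076  46:11084  47:1339
  48:656  49:7435  50:10363  51:9844  52:14369  53:15775  54:1266  55:13496
  56:14733  57:8766  58:7919  59:501  60:4951  61:1971  62:15242  63:366
  64:10217  65:2622  66:12514  67:12581  68:13867  69:2211  70:9536  71:10176
  72:11411  73:4669  74:7853  75:7828  76:6366  77:15626  78:1107  79:9462
  80:14403  81:12499  82:14994  83:2972  84:80  85:14549  86:3270  87:398
  88:6166  89:3930  90:9383  91:8467  92:15439  93:2674  94:16213  95:6481
  96:2610  97:7864  98:3865  99:8872  100:16092  101:721  102:7946  103:2738
  104:8111  105:9097  106:12799  107:16087  108:7009  109:9798  110:12995  111:9782
  112:6795  113:9128  114:135  115:11185  116:15800  117:2728  118:4236  119:12801
  120:411  121:2978  122:2405  123:2456  124:13993  125:1683  126:2348  127:5045
  128:5494
Giant step factor: 8613^(-129) ≡ 10113 (mod 16451).
Scan 12374·10113^i mod 16451 for i = 0, 1, …:
  i=0: 12374   i=1: 11956   i=2: 12629   i=3: 7964
  i=4: 12287   i=5: 4028   i=6: 2488   i=7: 7565
  i=8: 7695   i=9: 6305   i=10: 14840
Match at i=10, j=33: x = 10·129 + 33 = 1323.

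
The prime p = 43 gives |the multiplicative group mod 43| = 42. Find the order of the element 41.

The order of 41 must divide p − 1 = 42 = 2 · 3 · 7.
Divisors: 1, 2, 3, 6, 7, 14, 21, 42.
Check each in increasing order: 41^1 ≡ 41;  41^2 ≡ 4;  41^3 ≡ 35;  41^6 ≡ 21;  41^7 ≡ 1.
Smallest exponent giving 1 is 7.

7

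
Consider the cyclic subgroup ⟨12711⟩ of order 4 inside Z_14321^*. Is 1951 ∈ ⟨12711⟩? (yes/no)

1951 ∈ ⟨12711⟩ iff 1951^4 ≡ 1 (mod 14321), since |⟨12711⟩| = 4.
1951^4 mod 14321 = 2563.
Since 2563 ≠ 1, 1951 does not lie in the subgroup.

no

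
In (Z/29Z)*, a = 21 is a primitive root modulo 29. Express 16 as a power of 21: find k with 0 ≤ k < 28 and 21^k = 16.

Successive powers of 21 modulo 29:
  21^0=1  21^1=21  21^2=6  21^3=10  21^4=7  21^5=2
  21^6=13  21^7=12  21^8=20  21^9=14  21^10=4  21^11=26
  21^12=24  21^13=11  21^14=28  21^15=8  21^16=23  21^17=19
  21^18=22  21^19=27  21^20=16
So 21^20 ≡ 16 (mod 29), giving k = 20.

20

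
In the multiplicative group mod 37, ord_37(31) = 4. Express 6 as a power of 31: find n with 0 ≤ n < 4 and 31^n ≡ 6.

3

Successive powers of 31 modulo 37:
  31^0=1  31^1=31  31^2=36  31^3=6
So 31^3 ≡ 6 (mod 37), giving n = 3.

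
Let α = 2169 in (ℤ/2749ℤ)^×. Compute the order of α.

1374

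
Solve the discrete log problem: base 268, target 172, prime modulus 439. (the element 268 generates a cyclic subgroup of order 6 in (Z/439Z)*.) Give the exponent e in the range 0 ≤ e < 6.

5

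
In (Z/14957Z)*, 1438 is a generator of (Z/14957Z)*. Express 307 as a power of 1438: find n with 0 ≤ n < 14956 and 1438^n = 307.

2007

Baby-step giant-step with m = ceil(sqrt(14956)) = 123.
Baby table (1438^j mod 14957 for j=0..122):
  0:1  1:1438  2:3778  3:3373  4:4306  5:14787  6:9809  7:891
  8:9913  9:873  10:13943  11:7654  12:13057  13:4931  14:1160  15:7853
  16:79  17:8903  18:14279  19:12198  20:11120  21:1527  22:12104  23:10561
  24:5363  25:9139  26:9636  27:6386  28:14427  29:667  30:1898  31:7150
  32:6241  33:358  34:6266  35:6394  36:10974  37:977  38:13925  39:11684
  40:4881  41:4045  42:13394  43:10913  44:3001  45:7822  46:372  47:11441
  48:14415  49:13325  50:1433  51:11545  52:14397  53:2398  54:8214  55:10659
  56:11674  57:5458  58:11136  59:9578  60:12724  61:4701  62:14431  63:6419
  64:2053  65:5685  66:8508  67:14635  68:631  69:9958  70:5755  71:4469
  72:9869  73:12386  74:12238  75:8812  76:3077  77:12411  78:3317  79:13520
  80:12617  81:405  82:14024  83:4476  84:4978  85:8918  86:5935  87:9040
  88:1887  89:6289  90:9554  91:8126  92:3771  93:8264  94:7774  95:6133
  96:9581  97:2081  98:1078  99:9593  100:4380  101:1543  102:5198  103:11181
  104:14460  105:3250  106:6916  107:13760  108:13726  109:9705  110:909  111:5883
  112:9049  113:14829  114:10377  115:9997  116:2009  117:2241  118:6803  119:836
  120:5608  121:2481  122:7912
Giant step factor: 1438^(-123) ≡ 4148 (mod 14957).
Scan 307·4148^i mod 14957 for i = 0, 1, …:
  i=0: 307   i=1: 2091   i=2: 13365   i=3: 7378
  i=4: 1922   i=5: 375   i=6: 14929   i=7: 3512
  i=8: 14615   i=9: 2299     …   i=15: 14455
  i=16: 11684
Match at i=16, j=39: n = 16·123 + 39 = 2007.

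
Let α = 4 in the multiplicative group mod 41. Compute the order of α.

The order of 4 must divide p − 1 = 40 = 2^3 · 5.
Divisors: 1, 2, 4, 5, 8, 10, 20, 40.
Check each in increasing order: 4^1 ≡ 4;  4^2 ≡ 16;  4^4 ≡ 10;  4^5 ≡ 40;  4^8 ≡ 18;  4^10 ≡ 1.
Smallest exponent giving 1 is 10.

10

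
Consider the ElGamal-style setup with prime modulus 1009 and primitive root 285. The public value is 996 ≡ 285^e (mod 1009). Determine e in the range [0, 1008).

609

Baby-step giant-step with m = ceil(sqrt(1008)) = 32.
Baby table (285^j mod 1009 for j=0..31):
  0:1  1:285  2:505  3:647  4:757  5:828  6:883  7:414
  8:946  9:207  10:473  11:608  12:741  13:304  14:875  15:152
  16:942  17:76  18:471  19:38  20:740  21:19  22:370  23:514
  24:185  25:257  26:597  27:633  28:803  29:821  30:906  31:915
Giant step factor: 285^(-32) ≡ 960 (mod 1009).
Scan 996·960^i mod 1009 for i = 0, 1, …:
  i=0: 996   i=1: 637   i=2: 66   i=3: 802
  i=4: 53   i=5: 430   i=6: 119   i=7: 223
  i=8: 172   i=9: 653     …   i=18: 962
  i=19: 285
Match at i=19, j=1: e = 19·32 + 1 = 609.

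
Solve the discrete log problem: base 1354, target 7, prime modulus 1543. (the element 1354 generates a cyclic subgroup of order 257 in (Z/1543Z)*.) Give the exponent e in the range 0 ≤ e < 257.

Baby-step giant-step with m = ceil(sqrt(257)) = 17.
Baby table (1354^j mod 1543 for j=0..16):
  0:1  1:1354  2:232  3:899  4:1362  5:263  6:1212  7:839
  8:358  9:230  10:1277  11:898  12:8  13:31  14:313  15:1020
  16:95
Giant step factor: 1354^(-17) ≡ 1532 (mod 1543).
Scan 7·1532^i mod 1543 for i = 0, 1, …:
  i=0: 7   i=1: 1466   i=2: 847   i=3: 1484
  i=4: 649   i=5: 576   i=6: 1379   i=7: 261
  i=8: 215   i=9: 721   i=10: 1327   i=11: 833
  i=12: 95
Match at i=12, j=16: e = 12·17 + 16 = 220.

220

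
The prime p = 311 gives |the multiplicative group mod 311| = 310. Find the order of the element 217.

The order of 217 must divide p − 1 = 310 = 2 · 5 · 31.
Divisors: 1, 2, 5, 10, 31, 62, 155, 310.
Check each in increasing order: 217^1 ≡ 217;  217^2 ≡ 128;  217^5 ≡ 287;  217^10 ≡ 265;  217^31 ≡ 275;  217^62 ≡ 52;  217^155 ≡ 310;  217^310 ≡ 1.
Smallest exponent giving 1 is 310.

310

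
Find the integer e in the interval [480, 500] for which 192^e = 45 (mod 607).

495

Compute 192^480 mod 607 = 574, then multiply by 192 repeatedly:
  192^480=574  192^481=341  192^482=523  192^483=261  192^484=338
  192^485=554  192^486=143  192^487=141  192^488=364  192^489=83
  192^490=154  192^491=432  192^492=392  192^493=603  192^494=446
  192^495=45
Found 45 at exponent 495.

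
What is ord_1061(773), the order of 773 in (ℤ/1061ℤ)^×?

1060

The order of 773 must divide p − 1 = 1060 = 2^2 · 5 · 53.
Divisors: 1, 2, 4, 5, 10, 20, 53, 106, 212, 265, 530, 1060.
Check each in increasing order: 773^1 ≡ 773;  773^2 ≡ 186;  773^4 ≡ 644;  773^5 ≡ 203;  773^10 ≡ 891;  773^20 ≡ 253;  773^53 ≡ 14;  773^106 ≡ 196;  773^212 ≡ 220;  773^265 ≡ 958;  773^530 ≡ 1060;  773^1060 ≡ 1.
Smallest exponent giving 1 is 1060.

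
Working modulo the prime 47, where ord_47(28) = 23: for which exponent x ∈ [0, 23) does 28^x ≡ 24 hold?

18

Successive powers of 28 modulo 47:
  28^0=1  28^1=28  28^2=32  28^3=3  28^4=37  28^5=2
  28^6=9  28^7=17  28^8=6  28^9=27  28^10=4  28^11=18
  28^12=34  28^13=12  28^14=7  28^15=8  28^16=36  28^17=21
  28^18=24
So 28^18 ≡ 24 (mod 47), giving x = 18.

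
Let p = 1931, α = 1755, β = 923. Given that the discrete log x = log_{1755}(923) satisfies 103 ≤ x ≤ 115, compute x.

111

Compute 1755^103 mod 1931 = 65, then multiply by 1755 repeatedly:
  1755^103=65  1755^104=146  1755^105=1338  1755^106=94  1755^107=835
  1755^108=1727  1755^109=1146  1755^110=1059  1755^111=923
Found 923 at exponent 111.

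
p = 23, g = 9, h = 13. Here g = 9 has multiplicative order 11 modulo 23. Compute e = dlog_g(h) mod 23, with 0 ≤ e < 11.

8

Successive powers of 9 modulo 23:
  9^0=1  9^1=9  9^2=12  9^3=16  9^4=6  9^5=8
  9^6=3  9^7=4  9^8=13
So 9^8 ≡ 13 (mod 23), giving e = 8.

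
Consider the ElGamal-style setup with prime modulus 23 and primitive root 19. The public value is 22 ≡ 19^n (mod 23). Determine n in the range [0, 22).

11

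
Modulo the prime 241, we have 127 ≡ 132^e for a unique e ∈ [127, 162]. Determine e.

131

Compute 132^127 mod 241 = 99, then multiply by 132 repeatedly:
  132^127=99  132^128=54  132^129=139  132^130=32  132^131=127
Found 127 at exponent 131.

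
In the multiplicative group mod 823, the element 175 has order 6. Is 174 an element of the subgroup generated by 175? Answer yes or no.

174 ∈ ⟨175⟩ iff 174^6 ≡ 1 (mod 823), since |⟨175⟩| = 6.
174^6 mod 823 = 1.
Since 1 = 1, 174 lies in the subgroup.

yes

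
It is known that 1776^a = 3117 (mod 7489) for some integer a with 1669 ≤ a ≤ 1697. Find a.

Compute 1776^1669 mod 7489 = 3117, then multiply by 1776 repeatedly:
  1776^1669=3117
Found 3117 at exponent 1669.

1669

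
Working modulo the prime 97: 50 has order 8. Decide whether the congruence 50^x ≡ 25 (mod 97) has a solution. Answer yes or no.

⟨50⟩ has order 8; its elements mod 97 are {1, 22, 33, 47, 50, 64, 75, 96}.
25 is not in this set.

no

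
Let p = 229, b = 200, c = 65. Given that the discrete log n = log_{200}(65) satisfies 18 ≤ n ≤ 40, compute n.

Compute 200^18 mod 229 = 68, then multiply by 200 repeatedly:
  200^18=68  200^19=89  200^20=167  200^21=195  200^22=70
  200^23=31  200^24=17  200^25=194  200^26=99  200^27=106
  200^28=132  200^29=65
Found 65 at exponent 29.

29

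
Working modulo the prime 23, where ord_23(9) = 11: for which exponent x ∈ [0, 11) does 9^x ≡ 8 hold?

Successive powers of 9 modulo 23:
  9^0=1  9^1=9  9^2=12  9^3=16  9^4=6  9^5=8
So 9^5 ≡ 8 (mod 23), giving x = 5.

5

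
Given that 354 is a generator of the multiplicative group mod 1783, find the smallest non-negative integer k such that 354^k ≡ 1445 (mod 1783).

983

Baby-step giant-step with m = ceil(sqrt(1782)) = 43.
Baby table (354^j mod 1783 for j=0..42):
  0:1  1:354  2:506  3:824  4:1067  5:1505  6:1436  7:189
  8:935  9:1135  10:615  11:184  12:948  13:388  14:61  15:198
  16:555  17:340  18:899  19:872  20:229  21:831  22:1762  23:1481
  24:72  25:526  26:772  27:489  28:155  29:1380  30:1761  31:1127
  32:1349  33:1485  34:1488  35:767  36:502  37:1191  38:826  39:1775
  40:734  41:1301  42:540
Giant step factor: 354^(-43) ≡ 207 (mod 1783).
Scan 1445·207^i mod 1783 for i = 0, 1, …:
  i=0: 1445   i=1: 1354   i=2: 347   i=3: 509
  i=4: 166   i=5: 485   i=6: 547   i=7: 900
  i=8: 868   i=9: 1376     …   i=21: 290
  i=22: 1191
Match at i=22, j=37: k = 22·43 + 37 = 983.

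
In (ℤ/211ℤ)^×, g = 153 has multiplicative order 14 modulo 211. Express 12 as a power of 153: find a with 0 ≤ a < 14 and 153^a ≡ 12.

Successive powers of 153 modulo 211:
  153^0=1  153^1=153  153^2=199  153^3=63  153^4=144  153^5=88
  153^6=171  153^7=210  153^8=58  153^9=12
So 153^9 ≡ 12 (mod 211), giving a = 9.

9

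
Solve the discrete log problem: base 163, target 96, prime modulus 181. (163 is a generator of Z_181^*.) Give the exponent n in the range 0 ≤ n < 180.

167

Baby-step giant-step with m = ceil(sqrt(180)) = 14.
Baby table (163^j mod 181 for j=0..13):
  0:1  1:163  2:143  3:141  4:177  5:72  6:152  7:160
  8:16  9:74  10:116  11:84  12:117  13:66
Giant step factor: 163^(-14) ≡ 55 (mod 181).
Scan 96·55^i mod 181 for i = 0, 1, …:
  i=0: 96   i=1: 31   i=2: 76   i=3: 17
  i=4: 30   i=5: 21   i=6: 69   i=7: 175
  i=8: 32   i=9: 131   i=10: 146   i=11: 66
Match at i=11, j=13: n = 11·14 + 13 = 167.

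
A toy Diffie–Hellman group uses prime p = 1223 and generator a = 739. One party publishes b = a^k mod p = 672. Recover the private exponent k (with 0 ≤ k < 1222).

1018

Baby-step giant-step with m = ceil(sqrt(1222)) = 35.
Baby table (739^j mod 1223 for j=0..34):
  0:1  1:739  2:663  3:757  4:512  5:461  6:685  7:1116
  8:422  9:1216  10:942  11:251  12:816  13:85  14:442  15:97
  16:749  17:715  18:49  19:744  20:689  21:403  22:628  23:575
  24:544  25:872  26:1110  27:880  28:907  29:69  30:848  31:496
  32:867  33:1084  34:11
Giant step factor: 739^(-35) ≡ 201 (mod 1223).
Scan 672·201^i mod 1223 for i = 0, 1, …:
  i=0: 672   i=1: 542   i=2: 95   i=3: 750
  i=4: 321   i=5: 925   i=6: 29   i=7: 937
  i=8: 1218   i=9: 218     …   i=28: 740
  i=29: 757
Match at i=29, j=3: k = 29·35 + 3 = 1018.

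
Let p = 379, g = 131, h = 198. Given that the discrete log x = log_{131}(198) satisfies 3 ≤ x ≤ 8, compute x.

Compute 131^3 mod 379 = 242, then multiply by 131 repeatedly:
  131^3=242  131^4=245  131^5=259  131^6=198
Found 198 at exponent 6.

6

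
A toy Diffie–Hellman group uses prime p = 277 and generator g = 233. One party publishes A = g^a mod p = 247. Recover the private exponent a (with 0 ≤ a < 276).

30

Baby-step giant-step with m = ceil(sqrt(276)) = 17.
Baby table (233^j mod 277 for j=0..16):
  0:1  1:233  2:274  3:132  4:9  5:158  6:250  7:80
  8:81  9:37  10:34  11:166  12:175  13:56  14:29  15:109
  16:190
Giant step factor: 233^(-17) ≡ 72 (mod 277).
Scan 247·72^i mod 277 for i = 0, 1, …:
  i=0: 247   i=1: 56
Match at i=1, j=13: a = 1·17 + 13 = 30.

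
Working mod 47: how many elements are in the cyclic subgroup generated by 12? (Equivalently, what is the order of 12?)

23

The order of 12 must divide p − 1 = 46 = 2 · 23.
Divisors: 1, 2, 23, 46.
Check each in increasing order: 12^1 ≡ 12;  12^2 ≡ 3;  12^23 ≡ 1.
Smallest exponent giving 1 is 23.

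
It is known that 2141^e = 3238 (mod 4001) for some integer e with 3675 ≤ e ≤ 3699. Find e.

Compute 2141^3675 mod 4001 = 593, then multiply by 2141 repeatedly:
  2141^3675=593  2141^3676=1296  2141^3677=2043  2141^3678=970  2141^3679=251
  2141^3680=1257  2141^3681=2565  2141^3682=2293  2141^3683=86  2141^3684=80
  2141^3685=3238
Found 3238 at exponent 3685.

3685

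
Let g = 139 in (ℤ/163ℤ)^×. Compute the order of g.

162

The order of 139 must divide p − 1 = 162 = 2 · 3^4.
Divisors: 1, 2, 3, 6, 9, 18, 27, 54, 81, 162.
Check each in increasing order: 139^1 ≡ 139;  139^2 ≡ 87;  139^3 ≡ 31;  139^6 ≡ 146;  139^9 ≡ 125;  139^18 ≡ 140;  139^27 ≡ 59;  139^54 ≡ 58;  139^81 ≡ 162;  139^162 ≡ 1.
Smallest exponent giving 1 is 162.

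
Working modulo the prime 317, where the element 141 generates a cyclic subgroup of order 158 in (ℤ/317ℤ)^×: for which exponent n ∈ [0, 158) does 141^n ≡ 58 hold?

Baby-step giant-step with m = ceil(sqrt(158)) = 13.
Baby table (141^j mod 317 for j=0..12):
  0:1  1:141  2:227  3:307  4:175  5:266  6:100  7:152
  8:193  9:268  10:65  11:289  12:173
Giant step factor: 141^(-13) ≡ 99 (mod 317).
Scan 58·99^i mod 317 for i = 0, 1, …:
  i=0: 58   i=1: 36   i=2: 77   i=3: 15
  i=4: 217   i=5: 244   i=6: 64   i=7: 313
  i=8: 238   i=9: 104   i=10: 152
Match at i=10, j=7: n = 10·13 + 7 = 137.

137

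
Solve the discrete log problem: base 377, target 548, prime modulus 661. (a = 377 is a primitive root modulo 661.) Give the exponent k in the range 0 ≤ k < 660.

219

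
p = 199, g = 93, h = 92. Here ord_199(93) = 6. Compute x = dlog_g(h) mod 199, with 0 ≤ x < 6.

2

Successive powers of 93 modulo 199:
  93^0=1  93^1=93  93^2=92
So 93^2 ≡ 92 (mod 199), giving x = 2.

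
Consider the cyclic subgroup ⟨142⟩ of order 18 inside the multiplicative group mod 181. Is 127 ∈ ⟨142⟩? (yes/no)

no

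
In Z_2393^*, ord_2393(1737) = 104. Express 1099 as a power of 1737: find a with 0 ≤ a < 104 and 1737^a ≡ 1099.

84

Baby-step giant-step with m = ceil(sqrt(104)) = 11.
Baby table (1737^j mod 2393 for j=0..10):
  0:1  1:1737  2:1989  3:1794  4:492  5:303  6:2244  7:2024
  8:371  9:710  10:875
Giant step factor: 1737^(-11) ≡ 172 (mod 2393).
Scan 1099·172^i mod 2393 for i = 0, 1, …:
  i=0: 1099   i=1: 2374   i=2: 1518   i=3: 259
  i=4: 1474   i=5: 2263   i=6: 1570   i=7: 2024
Match at i=7, j=7: a = 7·11 + 7 = 84.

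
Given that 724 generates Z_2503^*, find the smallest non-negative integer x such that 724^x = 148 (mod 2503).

Baby-step giant-step with m = ceil(sqrt(2502)) = 51.
Baby table (724^j mod 2503 for j=0..50):
  0:1  1:724  2:1049  3:1067  4:1584  5:442  6:2127  7:603
  8:1050  9:1791  10:130  11:1509  12:1208  13:1045  14:674  15:2394
  16:1180  17:797  18:1338  19:51  20:1882  21:936  22:1854  23:688
  24:15  25:848  26:717  27:987  28:1233  29:1624  30:1869  31:1536
  32:732  33:1835  34:1950  35:108  36:599  37:657  38:98  39:868
  40:179  41:1943  42:46  43:765  44:697  45:1525  46:277  47:308
  48:225  49:205  50:743
Giant step factor: 724^(-51) ≡ 47 (mod 2503).
Scan 148·47^i mod 2503 for i = 0, 1, …:
  i=0: 148   i=1: 1950
Match at i=1, j=34: x = 1·51 + 34 = 85.

85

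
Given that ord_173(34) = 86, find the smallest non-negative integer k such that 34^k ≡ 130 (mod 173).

Baby-step giant-step with m = ceil(sqrt(86)) = 10.
Baby table (34^j mod 173 for j=0..9):
  0:1  1:34  2:118  3:33  4:84  5:88  6:51  7:4
  8:136  9:126
Giant step factor: 34^(-10) ≡ 135 (mod 173).
Scan 130·135^i mod 173 for i = 0, 1, …:
  i=0: 130   i=1: 77   i=2: 15   i=3: 122
  i=4: 35   i=5: 54   i=6: 24   i=7: 126
Match at i=7, j=9: k = 7·10 + 9 = 79.

79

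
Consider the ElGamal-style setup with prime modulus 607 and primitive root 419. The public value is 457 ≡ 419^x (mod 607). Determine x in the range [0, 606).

Baby-step giant-step with m = ceil(sqrt(606)) = 25.
Baby table (419^j mod 607 for j=0..24):
  0:1  1:419  2:138  3:157  4:227  5:421  6:369  7:433
  8:541  9:268  10:604  11:564  12:193  13:136  14:533  15:558
  16:107  17:522  18:198  19:410  20:9  21:129  22:28  23:199
  24:222
Giant step factor: 419^(-25) ≡ 479 (mod 607).
Scan 457·479^i mod 607 for i = 0, 1, …:
  i=0: 457   i=1: 383   i=2: 143   i=3: 513
  i=4: 499   i=5: 470   i=6: 540   i=7: 78
  i=8: 335   i=9: 217   i=10: 146   i=11: 129
Match at i=11, j=21: x = 11·25 + 21 = 296.

296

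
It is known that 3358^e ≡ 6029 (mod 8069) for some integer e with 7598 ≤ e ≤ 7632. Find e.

7603

Compute 3358^7598 mod 8069 = 2853, then multiply by 3358 repeatedly:
  3358^7598=2853  3358^7599=2471  3358^7600=2686  3358^7601=6515  3358^7602=2311
  3358^7603=6029
Found 6029 at exponent 7603.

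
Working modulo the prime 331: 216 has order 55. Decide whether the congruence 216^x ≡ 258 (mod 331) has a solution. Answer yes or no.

yes

258 ∈ ⟨216⟩ iff 258^55 ≡ 1 (mod 331), since |⟨216⟩| = 55.
258^55 mod 331 = 1.
Since 1 = 1, 258 lies in the subgroup.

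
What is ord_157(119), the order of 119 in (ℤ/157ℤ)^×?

156

The order of 119 must divide p − 1 = 156 = 2^2 · 3 · 13.
Divisors: 1, 2, 3, 4, 6, 12, 13, 26, 39, 52, 78, 156.
Check each in increasing order: 119^1 ≡ 119;  119^2 ≡ 31;  119^3 ≡ 78;  119^4 ≡ 19;  119^6 ≡ 118;  119^12 ≡ 108;  119^13 ≡ 135;  119^26 ≡ 13;  119^39 ≡ 28;  119^52 ≡ 12;  119^78 ≡ 156;  119^156 ≡ 1.
Smallest exponent giving 1 is 156.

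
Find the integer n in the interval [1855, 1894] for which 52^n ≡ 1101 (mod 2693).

1877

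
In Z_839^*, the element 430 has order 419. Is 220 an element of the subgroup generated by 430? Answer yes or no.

no

220 ∈ ⟨430⟩ iff 220^419 ≡ 1 (mod 839), since |⟨430⟩| = 419.
220^419 mod 839 = 838.
Since 838 ≠ 1, 220 does not lie in the subgroup.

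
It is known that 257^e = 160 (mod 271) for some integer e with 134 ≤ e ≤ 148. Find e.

140

Compute 257^134 mod 271 = 213, then multiply by 257 repeatedly:
  257^134=213  257^135=270  257^136=14  257^137=75  257^138=34
  257^139=66  257^140=160
Found 160 at exponent 140.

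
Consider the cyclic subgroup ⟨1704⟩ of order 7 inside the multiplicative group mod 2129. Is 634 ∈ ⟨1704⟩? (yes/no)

yes

⟨1704⟩ has order 7; its elements mod 2129 are {1, 634, 933, 1598, 1704, 1789, 1857}.
634 is in this set.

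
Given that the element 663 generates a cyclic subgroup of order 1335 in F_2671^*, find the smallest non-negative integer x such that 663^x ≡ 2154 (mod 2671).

749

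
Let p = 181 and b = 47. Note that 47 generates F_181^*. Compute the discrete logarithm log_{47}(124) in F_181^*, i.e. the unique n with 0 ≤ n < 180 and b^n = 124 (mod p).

Baby-step giant-step with m = ceil(sqrt(180)) = 14.
Baby table (47^j mod 181 for j=0..13):
  0:1  1:47  2:37  3:110  4:102  5:88  6:154  7:179
  8:87  9:107  10:142  11:158  12:5  13:54
Giant step factor: 47^(-14) ≡ 136 (mod 181).
Scan 124·136^i mod 181 for i = 0, 1, …:
  i=0: 124   i=1: 31   i=2: 53   i=3: 149
  i=4: 173   i=5: 179
Match at i=5, j=7: n = 5·14 + 7 = 77.

77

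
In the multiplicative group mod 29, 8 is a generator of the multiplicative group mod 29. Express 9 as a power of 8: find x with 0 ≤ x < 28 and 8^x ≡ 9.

22

Successive powers of 8 modulo 29:
  8^0=1  8^1=8  8^2=6  8^3=19  8^4=7  8^5=27
  8^6=13  8^7=17  8^8=20  8^9=15  8^10=4  8^11=3
  8^12=24  8^13=18  8^14=28  8^15=21  8^16=23  8^17=10
  8^18=22  8^19=2  8^20=16  8^21=12  8^22=9
So 8^22 ≡ 9 (mod 29), giving x = 22.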